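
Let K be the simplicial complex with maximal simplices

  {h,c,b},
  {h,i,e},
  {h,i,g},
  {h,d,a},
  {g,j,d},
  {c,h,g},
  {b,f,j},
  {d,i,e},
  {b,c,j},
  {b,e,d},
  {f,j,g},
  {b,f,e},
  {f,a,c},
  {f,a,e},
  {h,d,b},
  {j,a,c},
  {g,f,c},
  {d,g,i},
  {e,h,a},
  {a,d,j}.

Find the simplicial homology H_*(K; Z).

H_0 ≅ Z,  H_1 ≅ Z ⊕ Z/2,  H_2 = 0.

Fix the vertex order a < b < c < d < e < f < g < h < i < j and write every simplex with vertices in increasing order. Then dim K = 2 and the simplices of K are:

  0-simplices (10): a, b, c, d, e, f, g, h, i, j
  1-simplices (30): ac, ad, ae, af, ah, aj, bc, bd, be, bf, bh, bj, cf, cg, ch, cj, de, dg, dh, di, dj, ef, eh, ei, fg, fj, gh, gi, gj, hi
  2-simplices (20): acf, acj, adh, adj, aef, aeh, bch, bcj, bde, bdh, bef, bfj, cfg, cgh, dei, dgi, dgj, ehi, fgj, ghi

Hence C_0 ≅ Z^10, C_1 ≅ Z^30, C_2 ≅ Z^20.

Boundary ∂_1: C_1 → C_0 is given by ∂[p,q] = [q] − [p].
The resulting 10×30 matrix has rank 9, and its Smith normal form has invariant factors (1,1,1,1,1,1,1,1,1).

The boundary map ∂_2: C_2 → C_1 acts by ∂[p,q,r] = [q,r] − [p,r] + [p,q]. For instance
  ∂aeh = eh − ah + ae,
  ∂ehi = hi − ei + eh.
The resulting 30×20 matrix has rank 20, and its Smith normal form has invariant factors (1,1,1,1,1,1,1,1,1,1,1,1,1,1,1,1,1,1,1,2).

From H_k ≅ ker(∂_k) / im(∂_{k+1}) we obtain:

  H_0: rank C_0 − rank ∂_1 = 10 − 9 = 1, and the invariant factors of ∂_1 are all 1, so H_0 ≅ Z.
  H_1: rank ker ∂_1 − rank ∂_2 = (30 − 9) − 20 = 1, and ∂_2 has invariant factor 2 > 1, so H_1 ≅ Z ⊕ Z/2.
  H_2: rank ker ∂_2 − rank ∂_3 = (20 − 20) − 0 = 0, and there is no ∂_3, so H_2 ≅ 0.

(K is a triangulation of the Klein bottle.)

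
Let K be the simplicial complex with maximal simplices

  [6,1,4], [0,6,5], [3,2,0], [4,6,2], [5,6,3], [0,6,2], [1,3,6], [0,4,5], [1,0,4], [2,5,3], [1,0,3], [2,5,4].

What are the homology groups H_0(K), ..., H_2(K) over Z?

H_0 ≅ Z,  H_1 ≅ Z/2,  H_2 = 0.

We work with the vertex ordering 0 < 1 < 2 < 3 < 4 < 5 < 6. The simplices of K, each written with vertices in increasing order, are:

  0-simplices (7): [0], [1], [2], [3], [4], [5], [6]
  1-simplices (18): [0,1], [0,2], [0,3], [0,4], [0,5], [0,6], [1,3], [1,4], [1,6], [2,3], [2,4], [2,5], [2,6], [3,5], [3,6], [4,5], [4,6], [5,6]
  2-simplices (12): [0,1,3], [0,1,4], [0,2,3], [0,2,6], [0,4,5], [0,5,6], [1,3,6], [1,4,6], [2,3,5], [2,4,5], [2,4,6], [3,5,6]

so the chain groups are C_0 ≅ Z^7, C_1 ≅ Z^18, C_2 ≅ Z^12.

The boundary map ∂_1: C_1 → C_0 is given by ∂[p,q] = [q] − [p]. For instance
  ∂[0,1] = [1] − [0].
This gives a 7×18 integer matrix of rank 6; reducing to Smith normal form yields diagonal entries (1,1,1,1,1,1).

The boundary map ∂_2: C_2 → C_1 maps a triangle to the signed sum of its edges. For instance
  ∂[2,4,6] = [4,6] − [2,6] + [2,4],
  ∂[0,5,6] = [5,6] − [0,6] + [0,5].
The resulting 18×12 matrix has rank 12, and its Smith normal form has invariant factors (1,1,1,1,1,1,1,1,1,1,1,2).

Now H_k = ker ∂_k / im ∂_{k+1}, so:

  H_0: rank C_0 − rank ∂_1 = 7 − 6 = 1, and the invariant factors of ∂_1 are all 1, so H_0 = Z.
  H_1: rank ker ∂_1 − rank ∂_2 = (18 − 6) − 12 = 0, and ∂_2 has invariant factor 2 > 1, so H_1 = Z/2.
  H_2: rank ker ∂_2 − rank ∂_3 = (12 − 12) − 0 = 0, and there is no ∂_3, so H_2 = 0.

(K is a triangulation of the real projective plane RP^2.)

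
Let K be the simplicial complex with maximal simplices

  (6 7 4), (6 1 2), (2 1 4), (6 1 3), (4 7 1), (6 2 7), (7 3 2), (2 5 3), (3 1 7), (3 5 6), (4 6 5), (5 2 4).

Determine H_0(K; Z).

H_0 ≅ Z.

Fix the vertex order 1 < 2 < 3 < 4 < 5 < 6 < 7 and write every simplex with vertices in increasing order. Then dim K = 2 and the simplices of K are:

  0-simplices (7): [1], [2], [3], [4], [5], [6], [7]
  1-simplices (18): [1,2], [1,3], [1,4], [1,6], [1,7], [2,3], [2,4], [2,5], [2,6], [2,7], [3,5], [3,6], [3,7], [4,5], [4,6], [4,7], [5,6], [6,7]
  2-simplices (12): [1,2,4], [1,2,6], [1,3,6], [1,3,7], [1,4,7], [2,3,5], [2,3,7], [2,4,5], [2,6,7], [3,5,6], [4,5,6], [4,6,7]

Hence C_0 ≅ Z^7, C_1 ≅ Z^18, C_2 ≅ Z^12.

∂_1: C_1 → C_0 is given by ∂[p,q] = [q] − [p]. For instance
  ∂[3,5] = [5] − [3].
The 7×18 boundary matrix has rank 6 and Smith normal form diag(1,1,1,1,1,1).

Boundary ∂_2: C_2 → C_1 maps a triangle to the signed sum of its edges. For instance
  ∂[2,4,5] = [4,5] − [2,5] + [2,4],
  ∂[1,3,6] = [3,6] − [1,6] + [1,3].
The resulting 18×12 matrix has rank 12, and its Smith normal form has invariant factors (1,1,1,1,1,1,1,1,1,1,1,2).

Computing H_k = (kernel of ∂_k) / (image of ∂_{k+1}):

  H_0: rank C_0 − rank ∂_1 = 7 − 6 = 1, and the invariant factors of ∂_1 are all 1, so H_0 = Z.

(K is a triangulation of the real projective plane RP^2.)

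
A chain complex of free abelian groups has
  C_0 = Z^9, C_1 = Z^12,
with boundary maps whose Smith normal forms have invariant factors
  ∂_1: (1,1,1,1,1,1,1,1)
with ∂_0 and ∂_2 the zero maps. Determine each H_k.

H_0 = Z,  H_1 = Z^4.

H_0: b_0 = 9 − 0 − 8 = 1; torsion from ∂_1 factors > 1: none. So H_0 = Z.
H_1: b_1 = 12 − 8 − 0 = 4; torsion from ∂_2 factors > 1: none. So H_1 = Z^4.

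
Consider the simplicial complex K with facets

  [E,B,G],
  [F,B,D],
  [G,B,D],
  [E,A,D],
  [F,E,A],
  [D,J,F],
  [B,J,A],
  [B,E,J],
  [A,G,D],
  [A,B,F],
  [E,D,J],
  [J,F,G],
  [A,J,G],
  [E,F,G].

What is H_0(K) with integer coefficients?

Order the vertices as A < B < D < E < F < G < J. Listing each simplex with vertices in this order, K has dimension 2 with simplices:

  0-simplices (7): A, B, D, E, F, G, J
  1-simplices (21): AB, AD, AE, AF, AG, AJ, BD, BE, BF, BG, BJ, DE, DF, DG, DJ, EF, EG, EJ, FG, FJ, GJ
  2-simplices (14): ABF, ABJ, ADE, ADG, AEF, AGJ, BDF, BDG, BEG, BEJ, DEJ, DFJ, EFG, FGJ

Hence C_0 ≅ Z^7, C_1 ≅ Z^21, C_2 ≅ Z^14.

The boundary map ∂_1: C_1 → C_0 is given by ∂[p,q] = [q] − [p].
As a 7×21 matrix over Z this has rank 6, with invariant factors (1,1,1,1,1,1).

Boundary ∂_2: C_2 → C_1 maps a triangle to the signed sum of its edges. For instance
  ∂ABF = BF − AF + AB,
  ∂EFG = FG − EG + EF.
As a 21×14 matrix over Z this has rank 13, with invariant factors (1,1,1,1,1,1,1,1,1,1,1,1,1).

Computing H_k = (kernel of ∂_k) / (image of ∂_{k+1}):

  H_0: rank C_0 − rank ∂_1 = 7 − 6 = 1, and the invariant factors of ∂_1 are all 1, so H_0 = Z.

H_0 = Z.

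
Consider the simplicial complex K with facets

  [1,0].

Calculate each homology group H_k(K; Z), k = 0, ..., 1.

H_0 ≅ Z,  H_1 = 0.

We work with the vertex ordering 0 < 1. The simplices of K, each written with vertices in increasing order, are:

  0-simplices (2): [0], [1]
  1-simplices (1): [0,1]

so the chain groups are C_0 ≅ Z^2, C_1 ≅ Z^1.

The boundary map ∂_1: C_1 → C_0 sends each edge [p,q] (with p < q) to q − p. For instance
  ∂[0,1] = [1] − [0].
As a 2×1 matrix over Z this has rank 1, with invariant factors (1).

Computing H_k = (kernel of ∂_k) / (image of ∂_{k+1}):

  H_0: rank C_0 − rank ∂_1 = 2 − 1 = 1, and the invariant factors of ∂_1 are all 1, so H_0 = Z.
  H_1: rank ker ∂_1 − rank ∂_2 = (1 − 1) − 0 = 0, and there is no ∂_2, so H_1 = 0.

As a check, the Euler characteristic is 2 − 1 = 1, which agrees with 1 − 0 = 1.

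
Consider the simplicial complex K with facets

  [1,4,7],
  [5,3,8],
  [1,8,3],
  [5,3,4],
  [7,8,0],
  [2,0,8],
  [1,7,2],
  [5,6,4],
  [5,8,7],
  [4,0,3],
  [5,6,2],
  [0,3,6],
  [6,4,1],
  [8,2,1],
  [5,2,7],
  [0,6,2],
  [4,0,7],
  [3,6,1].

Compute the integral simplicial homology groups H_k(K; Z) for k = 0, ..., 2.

H_0 ≅ Z,  H_1 ≅ Z ⊕ Z/2Z,  H_2 = 0.

K has 9 vertices, 27 edges, 18 triangles.
rank ∂_0 = 0, rank ∂_1 = 8 ⇒ b_0 = 9 − 0 − 8 = 1; all invariant factors of ∂_1 are 1 so no torsion. So H_0 ≅ Z.
rank ∂_1 = 8, rank ∂_2 = 18 ⇒ b_1 = 27 − 8 − 18 = 1; ∂_2 has invariant factor(s) [2] giving torsion. So H_1 ≅ Z ⊕ Z/2Z.
rank ∂_2 = 18, rank ∂_3 = 0 ⇒ b_2 = 18 − 18 − 0 = 0. So H_2 ≅ 0.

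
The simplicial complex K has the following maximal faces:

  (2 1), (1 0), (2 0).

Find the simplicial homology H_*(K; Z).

H_0 = Z,  H_1 = Z.

Order the vertices as 0 < 1 < 2. Listing each simplex with vertices in this order, K has dimension 1 with simplices:

  0-simplices (3): [0], [1], [2]
  1-simplices (3): [0,1], [0,2], [1,2]

Hence C_0 ≅ Z^3, C_1 ≅ Z^3.

Boundary ∂_1: C_1 → C_0 sends each edge [p,q] (with p < q) to q − p. For instance
  ∂[1,2] = [2] − [1].
As a 3×3 matrix over Z this has rank 2, with invariant factors (1,1).

Computing H_k = (kernel of ∂_k) / (image of ∂_{k+1}):

  H_0: rank C_0 − rank ∂_1 = 3 − 2 = 1, and the invariant factors of ∂_1 are all 1, so H_0 = Z.
  H_1: rank ker ∂_1 − rank ∂_2 = (3 − 2) − 0 = 1, and there is no ∂_2, so H_1 = Z.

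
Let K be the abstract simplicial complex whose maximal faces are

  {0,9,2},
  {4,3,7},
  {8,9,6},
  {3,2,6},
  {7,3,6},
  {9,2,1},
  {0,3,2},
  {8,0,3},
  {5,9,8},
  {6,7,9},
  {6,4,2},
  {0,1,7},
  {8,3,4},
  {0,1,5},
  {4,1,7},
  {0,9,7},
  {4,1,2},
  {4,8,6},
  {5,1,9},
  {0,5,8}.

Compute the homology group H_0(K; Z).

H_0 ≅ Z.

Take the total order 0 < 1 < 2 < 3 < 4 < 5 < 6 < 7 < 8 < 9 on the vertex set. Then K (dimension 2) consists of the simplices:

  0-simplices (10): [0], [1], [2], [3], [4], [5], [6], [7], [8], [9]
  1-simplices (30): (30 of them)
  2-simplices (20): (20 of them)

giving chain groups C_0 ≅ Z^10, C_1 ≅ Z^30, C_2 ≅ Z^20.

∂_1: C_1 → C_0 is given by ∂[p,q] = [q] − [p].
The 10×30 boundary matrix has rank 9 and Smith normal form diag(1,1,1,1,1,1,1,1,1).

∂_2: C_2 → C_1 sends each 2-simplex [p,q,r] to [q,r] − [p,r] + [p,q]. For instance
  ∂[3,6,7] = [6,7] − [3,7] + [3,6],
  ∂[1,5,9] = [5,9] − [1,9] + [1,5].
This gives a 30×20 integer matrix of rank 20; reducing to Smith normal form yields diagonal entries (1,1,1,1,1,1,1,1,1,1,1,1,1,1,1,1,1,1,1,2).

Reading off H_k = ker ∂_k / im ∂_{k+1}:

  H_0: rank C_0 − rank ∂_1 = 10 − 9 = 1, and the invariant factors of ∂_1 are all 1, so H_0 = Z.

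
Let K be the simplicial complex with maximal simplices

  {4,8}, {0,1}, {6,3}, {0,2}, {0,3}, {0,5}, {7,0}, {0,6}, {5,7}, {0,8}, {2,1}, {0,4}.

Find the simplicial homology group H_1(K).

H_1 = Z^4.

Fix the vertex order 0 < 1 < 2 < 3 < 4 < 5 < 6 < 7 < 8 and write every simplex with vertices in increasing order. Then dim K = 1 and the simplices of K are:

  0-simplices (9): [0], [1], [2], [3], [4], [5], [6], [7], [8]
  1-simplices (12): [0,1], [0,2], [0,3], [0,4], [0,5], [0,6], [0,7], [0,8], [1,2], [3,6], [4,8], [5,7]

Hence C_0 ≅ Z^9, C_1 ≅ Z^12.

Boundary ∂_1: C_1 → C_0 is given by ∂[p,q] = [q] − [p].
The resulting 9×12 matrix has rank 8, and its Smith normal form has invariant factors (1,1,1,1,1,1,1,1).

Computing H_k = (kernel of ∂_k) / (image of ∂_{k+1}):

  H_1: rank ker ∂_1 − rank ∂_2 = (12 − 8) − 0 = 4, and there is no ∂_2, so H_1 ≅ Z^4.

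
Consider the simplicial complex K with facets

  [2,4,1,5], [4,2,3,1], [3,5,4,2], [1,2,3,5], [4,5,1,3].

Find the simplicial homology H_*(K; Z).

Fix the vertex order 1 < 2 < 3 < 4 < 5 and write every simplex with vertices in increasing order. Then dim K = 3 and the simplices of K are:

  0-simplices (5): [1], [2], [3], [4], [5]
  1-simplices (10): [1,2], [1,3], [1,4], [1,5], [2,3], [2,4], [2,5], [3,4], [3,5], [4,5]
  2-simplices (10): [1,2,3], [1,2,4], [1,2,5], [1,3,4], [1,3,5], [1,4,5], [2,3,4], [2,3,5], [2,4,5], [3,4,5]
  3-simplices (5): [1,2,3,4], [1,2,3,5], [1,2,4,5], [1,3,4,5], [2,3,4,5]

Hence C_0 ≅ Z^5, C_1 ≅ Z^10, C_2 ≅ Z^10, C_3 ≅ Z^5.

∂_1: C_1 → C_0 maps an edge to its endpoints' difference, ∂[p,q] = q − p.
As a 5×10 matrix over Z this has rank 4, with invariant factors (1,1,1,1).

∂_2: C_2 → C_1 sends each 2-simplex [p,q,r] to [q,r] − [p,r] + [p,q]. For instance
  ∂[1,3,5] = [3,5] − [1,5] + [1,3],
  ∂[1,3,4] = [3,4] − [1,4] + [1,3].
The 10×10 boundary matrix has rank 6 and Smith normal form diag(1,1,1,1,1,1).

The boundary map ∂_3: C_3 → C_2 sends each 3-simplex σ to the alternating sum Σ_i (−1)^i (σ with its i-th vertex removed). For instance
  ∂[1,2,4,5] = [2,4,5] − [1,4,5] + [1,2,5] − [1,2,4],
  ∂[1,2,3,5] = [2,3,5] − [1,3,5] + [1,2,5] − [1,2,3].
The 10×5 boundary matrix has rank 4 and Smith normal form diag(1,1,1,1).

Reading off H_k = ker ∂_k / im ∂_{k+1}:

  H_0: rank C_0 − rank ∂_1 = 5 − 4 = 1, and the invariant factors of ∂_1 are all 1, so H_0 = Z.
  H_1: rank ker ∂_1 − rank ∂_2 = (10 − 4) − 6 = 0, and the invariant factors of ∂_2 are all 1, so H_1 = 0.
  H_2: rank ker ∂_2 − rank ∂_3 = (10 − 6) − 4 = 0, and the invariant factors of ∂_3 are all 1, so H_2 = 0.
  H_3: rank ker ∂_3 − rank ∂_4 = (5 − 4) − 0 = 1, and there is no ∂_4, so H_3 = Z.

H_0 ≅ Z,  H_1 = 0,  H_2 = 0,  H_3 ≅ Z.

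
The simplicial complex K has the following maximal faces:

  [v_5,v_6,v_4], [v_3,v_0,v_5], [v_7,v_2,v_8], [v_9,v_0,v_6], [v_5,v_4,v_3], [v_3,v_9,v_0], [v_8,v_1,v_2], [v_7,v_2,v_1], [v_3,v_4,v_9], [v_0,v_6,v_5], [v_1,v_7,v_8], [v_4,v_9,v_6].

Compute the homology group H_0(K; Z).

Take the total order v_0 < v_1 < v_2 < v_3 < v_4 < v_5 < v_6 < v_7 < v_8 < v_9 on the vertex set. Then K (dimension 2) consists of the simplices:

  0-simplices (10): [v_0], [v_1], [v_2], [v_3], [v_4], [v_5], [v_6], [v_7], [v_8], [v_9]
  1-simplices (18): (18 of them)
  2-simplices (12): (12 of them)

giving chain groups C_0 ≅ Z^10, C_1 ≅ Z^18, C_2 ≅ Z^12.

∂_1: C_1 → C_0 maps an edge to its endpoints' difference, ∂[p,q] = q − p. For instance
  ∂[v_1,v_2] = [v_2] − [v_1].
The resulting 10×18 matrix has rank 8, and its Smith normal form has invariant factors (1,1,1,1,1,1,1,1).

Boundary ∂_2: C_2 → C_1 acts by ∂[p,q,r] = [q,r] − [p,r] + [p,q]. For instance
  ∂[v_3,v_4,v_5] = [v_4,v_5] − [v_3,v_5] + [v_3,v_4],
  ∂[v_1,v_2,v_7] = [v_2,v_7] − [v_1,v_7] + [v_1,v_2].
The 18×12 boundary matrix has rank 10 and Smith normal form diag(1,1,1,1,1,1,1,1,1,1).

From H_k ≅ ker(∂_k) / im(∂_{k+1}) we obtain:

  H_0: rank C_0 − rank ∂_1 = 10 − 8 = 2, and the invariant factors of ∂_1 are all 1, so H_0 = Z^2.

H_0 = Z^2.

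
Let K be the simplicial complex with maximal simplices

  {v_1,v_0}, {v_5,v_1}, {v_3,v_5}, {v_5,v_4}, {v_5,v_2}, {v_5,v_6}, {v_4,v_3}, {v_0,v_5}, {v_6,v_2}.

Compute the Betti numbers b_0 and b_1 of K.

b_0 = 1, b_1 = 3.

Fix the vertex order v_0 < v_1 < v_2 < v_3 < v_4 < v_5 < v_6 and write every simplex with vertices in increasing order. Then dim K = 1 and the simplices of K are:

  0-simplices (7): [v_0], [v_1], [v_2], [v_3], [v_4], [v_5], [v_6]
  1-simplices (9): [v_0,v_1], [v_0,v_5], [v_1,v_5], [v_2,v_5], [v_2,v_6], [v_3,v_4], [v_3,v_5], [v_4,v_5], [v_5,v_6]

Hence C_0 ≅ Z^7, C_1 ≅ Z^9.

The boundary map ∂_1: C_1 → C_0 maps an edge to its endpoints' difference, ∂[p,q] = q − p.
The resulting 7×9 matrix has rank 6, and its Smith normal form has invariant factors (1,1,1,1,1,1).

Now H_k = ker ∂_k / im ∂_{k+1}, so:

  H_0: rank C_0 − rank ∂_1 = 7 − 6 = 1, and the invariant factors of ∂_1 are all 1, so H_0 = Z.
  H_1: rank ker ∂_1 − rank ∂_2 = (9 − 6) − 0 = 3, and there is no ∂_2, so H_1 = Z^3.

(K is a triangulation of a wedge of 3 circles.)

Hence the Betti numbers are b_0 = 1, b_1 = 3.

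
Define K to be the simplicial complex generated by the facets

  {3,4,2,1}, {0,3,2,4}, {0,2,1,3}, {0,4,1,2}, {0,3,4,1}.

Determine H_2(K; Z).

H_2 = 0.

K has 5 vertices, 10 edges, 10 triangles, 5 3-simplices.
rank ∂_2 = 6, rank ∂_3 = 4 ⇒ b_2 = 10 − 6 − 4 = 0; all invariant factors of ∂_3 are 1 so no torsion. So H_2 ≅ 0.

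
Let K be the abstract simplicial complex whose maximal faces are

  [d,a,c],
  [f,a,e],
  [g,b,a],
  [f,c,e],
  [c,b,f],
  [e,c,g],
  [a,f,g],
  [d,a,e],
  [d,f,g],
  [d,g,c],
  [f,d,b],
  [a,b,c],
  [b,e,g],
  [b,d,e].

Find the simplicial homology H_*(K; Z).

Take the total order a < b < c < d < e < f < g on the vertex set. Then K (dimension 2) consists of the simplices:

  0-simplices (7): a, b, c, d, e, f, g
  1-simplices (21): ab, ac, ad, ae, af, ag, bc, bd, be, bf, bg, cd, ce, cf, cg, de, df, dg, ef, eg, fg
  2-simplices (14): abc, abg, acd, ade, aef, afg, bcf, bde, bdf, beg, cdg, cef, ceg, dfg

so the chain groups are C_0 ≅ Z^7, C_1 ≅ Z^21, C_2 ≅ Z^14.

The boundary map ∂_1: C_1 → C_0 sends each edge [p,q] (with p < q) to q − p. For instance
  ∂ae = e − a.
As a 7×21 matrix over Z this has rank 6, with invariant factors (1,1,1,1,1,1).

∂_2: C_2 → C_1 sends each 2-simplex [p,q,r] to [q,r] − [p,r] + [p,q]. For instance
  ∂bde = de − be + bd,
  ∂ceg = eg − cg + ce.
As a 21×14 matrix over Z this has rank 13, with invariant factors (1,1,1,1,1,1,1,1,1,1,1,1,1).

Reading off H_k = ker ∂_k / im ∂_{k+1}:

  H_0: rank C_0 − rank ∂_1 = 7 − 6 = 1, and the invariant factors of ∂_1 are all 1, so H_0 = Z.
  H_1: rank ker ∂_1 − rank ∂_2 = (21 − 6) − 13 = 2, and the invariant factors of ∂_2 are all 1, so H_1 = Z^2.
  H_2: rank ker ∂_2 − rank ∂_3 = (14 − 13) − 0 = 1, and there is no ∂_3, so H_2 = Z.

As a check, the Euler characteristic is 7 − 21 + 14 = 0, which agrees with 1 − 2 + 1 = 0.

H_0 = Z,  H_1 = Z^2,  H_2 = Z.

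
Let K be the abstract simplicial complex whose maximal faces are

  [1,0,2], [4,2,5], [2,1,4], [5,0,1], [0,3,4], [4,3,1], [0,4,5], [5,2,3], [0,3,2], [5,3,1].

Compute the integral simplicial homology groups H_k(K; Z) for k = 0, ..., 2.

H_0 = Z,  H_1 = Z/2Z,  H_2 = 0.

Fix the vertex order 0 < 1 < 2 < 3 < 4 < 5 and write every simplex with vertices in increasing order. Then dim K = 2 and the simplices of K are:

  0-simplices (6): [0], [1], [2], [3], [4], [5]
  1-simplices (15): [0,1], [0,2], [0,3], [0,4], [0,5], [1,2], [1,3], [1,4], [1,5], [2,3], [2,4], [2,5], [3,4], [3,5], [4,5]
  2-simplices (10): [0,1,2], [0,1,5], [0,2,3], [0,3,4], [0,4,5], [1,2,4], [1,3,4], [1,3,5], [2,3,5], [2,4,5]

so the chain groups are C_0 ≅ Z^6, C_1 ≅ Z^15, C_2 ≅ Z^10.

∂_1: C_1 → C_0 sends each edge [p,q] (with p < q) to q − p.
As a 6×15 matrix over Z this has rank 5, with invariant factors (1,1,1,1,1).

∂_2: C_2 → C_1 maps a triangle to the signed sum of its edges. For instance
  ∂[1,2,4] = [2,4] − [1,4] + [1,2],
  ∂[1,3,5] = [3,5] − [1,5] + [1,3].
The 15×10 boundary matrix has rank 10 and Smith normal form diag(1,1,1,1,1,1,1,1,1,2).

Computing H_k = (kernel of ∂_k) / (image of ∂_{k+1}):

  H_0: rank C_0 − rank ∂_1 = 6 − 5 = 1, and the invariant factors of ∂_1 are all 1, so H_0 ≅ Z.
  H_1: rank ker ∂_1 − rank ∂_2 = (15 − 5) − 10 = 0, and ∂_2 has invariant factor 2 > 1, so H_1 ≅ Z/2Z.
  H_2: rank ker ∂_2 − rank ∂_3 = (10 − 10) − 0 = 0, and there is no ∂_3, so H_2 ≅ 0.

As a check, the Euler characteristic is 6 − 15 + 10 = 1, which agrees with 1 − 0 + 0 = 1.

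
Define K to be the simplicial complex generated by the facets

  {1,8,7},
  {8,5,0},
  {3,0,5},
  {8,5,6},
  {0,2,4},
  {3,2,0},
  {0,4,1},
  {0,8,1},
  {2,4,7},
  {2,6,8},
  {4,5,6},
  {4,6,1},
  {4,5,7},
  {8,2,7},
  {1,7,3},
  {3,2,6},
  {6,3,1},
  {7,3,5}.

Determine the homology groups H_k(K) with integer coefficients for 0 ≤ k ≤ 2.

H_0 ≅ Z,  H_1 ≅ Z^2,  H_2 ≅ Z.

Take the total order 0 < 1 < 2 < 3 < 4 < 5 < 6 < 7 < 8 on the vertex set. Then K (dimension 2) consists of the simplices:

  0-simplices (9): [0], [1], [2], [3], [4], [5], [6], [7], [8]
  1-simplices (27): (27 of them)
  2-simplices (18): [0,1,4], [0,1,8], [0,2,3], [0,2,4], [0,3,5], [0,5,8], [1,3,6], [1,3,7], [1,4,6], [1,7,8], [2,3,6], [2,4,7], [2,6,8], [2,7,8], [3,5,7], [4,5,6], [4,5,7], [5,6,8]

so the chain groups are C_0 ≅ Z^9, C_1 ≅ Z^27, C_2 ≅ Z^18.

∂_1: C_1 → C_0 is given by ∂[p,q] = [q] − [p].
This gives a 9×27 integer matrix of rank 8; reducing to Smith normal form yields diagonal entries (1,1,1,1,1,1,1,1).

The boundary map ∂_2: C_2 → C_1 sends each 2-simplex [p,q,r] to [q,r] − [p,r] + [p,q]. For instance
  ∂[1,3,6] = [3,6] − [1,6] + [1,3],
  ∂[4,5,7] = [5,7] − [4,7] + [4,5].
The 27×18 boundary matrix has rank 17 and Smith normal form diag(1,1,1,1,1,1,1,1,1,1,1,1,1,1,1,1,1).

Reading off H_k = ker ∂_k / im ∂_{k+1}:

  H_0: rank C_0 − rank ∂_1 = 9 − 8 = 1, and the invariant factors of ∂_1 are all 1, so H_0 = Z.
  H_1: rank ker ∂_1 − rank ∂_2 = (27 − 8) − 17 = 2, and the invariant factors of ∂_2 are all 1, so H_1 = Z^2.
  H_2: rank ker ∂_2 − rank ∂_3 = (18 − 17) − 0 = 1, and there is no ∂_3, so H_2 = Z.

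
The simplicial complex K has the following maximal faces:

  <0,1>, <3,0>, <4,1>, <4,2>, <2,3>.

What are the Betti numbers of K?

We work with the vertex ordering 0 < 1 < 2 < 3 < 4. The simplices of K, each written with vertices in increasing order, are:

  0-simplices (5): [0], [1], [2], [3], [4]
  1-simplices (5): [0,1], [0,3], [1,4], [2,3], [2,4]

giving chain groups C_0 ≅ Z^5, C_1 ≅ Z^5.

Boundary ∂_1: C_1 → C_0 maps an edge to its endpoints' difference, ∂[p,q] = q − p. For instance
  ∂[2,4] = [4] − [2].
The 5×5 boundary matrix has rank 4 and Smith normal form diag(1,1,1,1).

Reading off H_k = ker ∂_k / im ∂_{k+1}:

  H_0: rank C_0 − rank ∂_1 = 5 − 4 = 1, and the invariant factors of ∂_1 are all 1, so H_0 = Z.
  H_1: rank ker ∂_1 − rank ∂_2 = (5 − 4) − 0 = 1, and there is no ∂_2, so H_1 = Z.

Hence the Betti numbers are b_0 = 1, b_1 = 1.

b_0 = 1, b_1 = 1.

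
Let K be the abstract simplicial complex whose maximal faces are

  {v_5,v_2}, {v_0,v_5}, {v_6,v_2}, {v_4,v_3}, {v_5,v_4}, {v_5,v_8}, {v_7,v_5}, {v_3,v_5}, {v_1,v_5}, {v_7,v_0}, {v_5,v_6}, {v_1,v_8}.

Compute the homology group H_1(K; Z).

H_1 ≅ Z^4.

K has 9 vertices, 12 edges.
rank ∂_1 = 8, rank ∂_2 = 0 ⇒ b_1 = 12 − 8 − 0 = 4. So H_1 = Z^4.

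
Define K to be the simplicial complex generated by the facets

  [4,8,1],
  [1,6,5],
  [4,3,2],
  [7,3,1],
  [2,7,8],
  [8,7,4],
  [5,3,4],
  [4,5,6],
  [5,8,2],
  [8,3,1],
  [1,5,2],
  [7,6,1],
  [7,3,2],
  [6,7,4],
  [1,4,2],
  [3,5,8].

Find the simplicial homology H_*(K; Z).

Take the total order 1 < 2 < 3 < 4 < 5 < 6 < 7 < 8 on the vertex set. Then K (dimension 2) consists of the simplices:

  0-simplices (8): [1], [2], [3], [4], [5], [6], [7], [8]
  1-simplices (24): (24 of them)
  2-simplices (16): [1,2,4], [1,2,5], [1,3,7], [1,3,8], [1,4,8], [1,5,6], [1,6,7], [2,3,4], [2,3,7], [2,5,8], [2,7,8], [3,4,5], [3,5,8], [4,5,6], [4,6,7], [4,7,8]

giving chain groups C_0 ≅ Z^8, C_1 ≅ Z^24, C_2 ≅ Z^16.

Boundary ∂_1: C_1 → C_0 maps an edge to its endpoints' difference, ∂[p,q] = q − p. For instance
  ∂[1,7] = [7] − [1].
The resulting 8×24 matrix has rank 7, and its Smith normal form has invariant factors (1,1,1,1,1,1,1).

Boundary ∂_2: C_2 → C_1 sends each 2-simplex [p,q,r] to [q,r] − [p,r] + [p,q]. For instance
  ∂[1,3,8] = [3,8] − [1,8] + [1,3],
  ∂[1,3,7] = [3,7] − [1,7] + [1,3].
The resulting 24×16 matrix has rank 15, and its Smith normal form has invariant factors (1,1,1,1,1,1,1,1,1,1,1,1,1,1,1).

From H_k ≅ ker(∂_k) / im(∂_{k+1}) we obtain:

  H_0: rank C_0 − rank ∂_1 = 8 − 7 = 1, and the invariant factors of ∂_1 are all 1, so H_0 = Z.
  H_1: rank ker ∂_1 − rank ∂_2 = (24 − 7) − 15 = 2, and the invariant factors of ∂_2 are all 1, so H_1 = Z^2.
  H_2: rank ker ∂_2 − rank ∂_3 = (16 − 15) − 0 = 1, and there is no ∂_3, so H_2 = Z.

As a check, the Euler characteristic is 8 − 24 + 16 = 0, which agrees with 1 − 2 + 1 = 0.

H_0 ≅ Z,  H_1 ≅ Z^2,  H_2 ≅ Z.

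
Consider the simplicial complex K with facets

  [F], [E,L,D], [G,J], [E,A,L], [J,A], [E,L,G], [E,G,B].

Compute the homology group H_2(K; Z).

We work with the vertex ordering A < B < D < E < F < G < J < L. The simplices of K, each written with vertices in increasing order, are:

  0-simplices (8): A, B, D, E, F, G, J, L
  1-simplices (11): AE, AJ, AL, BE, BG, DE, DL, EG, EL, GJ, GL
  2-simplices (4): AEL, BEG, DEL, EGL

Hence C_0 ≅ Z^8, C_1 ≅ Z^11, C_2 ≅ Z^4.

Boundary ∂_1: C_1 → C_0 sends each edge [p,q] (with p < q) to q − p. For instance
  ∂DL = L − D.
This gives a 8×11 integer matrix of rank 6; reducing to Smith normal form yields diagonal entries (1,1,1,1,1,1).

∂_2: C_2 → C_1 maps a triangle to the signed sum of its edges. For instance
  ∂DEL = EL − DL + DE,
  ∂AEL = EL − AL + AE.
The resulting 11×4 matrix has rank 4, and its Smith normal form has invariant factors (1,1,1,1).

Reading off H_k = ker ∂_k / im ∂_{k+1}:

  H_2: rank ker ∂_2 − rank ∂_3 = (4 − 4) − 0 = 0, and there is no ∂_3, so H_2 = 0.

H_2 ≅ 0.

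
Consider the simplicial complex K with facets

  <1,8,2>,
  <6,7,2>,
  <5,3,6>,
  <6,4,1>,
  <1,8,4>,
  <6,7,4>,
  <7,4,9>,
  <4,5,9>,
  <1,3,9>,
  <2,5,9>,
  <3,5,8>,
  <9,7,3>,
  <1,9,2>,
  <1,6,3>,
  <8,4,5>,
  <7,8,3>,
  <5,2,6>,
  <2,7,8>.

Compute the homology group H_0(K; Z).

K has 9 vertices, 27 edges, 18 triangles.
rank ∂_0 = 0, rank ∂_1 = 8 ⇒ b_0 = 9 − 0 − 8 = 1; all invariant factors of ∂_1 are 1 so no torsion. So H_0 ≅ Z.

H_0 = Z.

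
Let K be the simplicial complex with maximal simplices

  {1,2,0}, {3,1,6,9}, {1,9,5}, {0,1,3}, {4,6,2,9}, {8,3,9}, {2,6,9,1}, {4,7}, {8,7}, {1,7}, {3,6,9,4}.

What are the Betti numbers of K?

Fix the vertex order 0 < 1 < 2 < 3 < 4 < 5 < 6 < 7 < 8 < 9 and write every simplex with vertices in increasing order. Then dim K = 3 and the simplices of K are:

  0-simplices (10): [0], [1], [2], [3], [4], [5], [6], [7], [8], [9]
  1-simplices (23): [0,1], [0,2], [0,3], [1,2], [1,3], [1,5], [1,6], [1,7], [1,9], [2,4], [2,6], [2,9], [3,4], [3,6], [3,8], [3,9], [4,6], [4,7], [4,9], [5,9], [6,9], [7,8], [8,9]
  2-simplices (16): [0,1,2], [0,1,3], [1,2,6], [1,2,9], [1,3,6], [1,3,9], [1,5,9], [1,6,9], [2,4,6], [2,4,9], [2,6,9], [3,4,6], [3,4,9], [3,6,9], [3,8,9], [4,6,9]
  3-simplices (4): [1,2,6,9], [1,3,6,9], [2,4,6,9], [3,4,6,9]

giving chain groups C_0 ≅ Z^10, C_1 ≅ Z^23, C_2 ≅ Z^16, C_3 ≅ Z^4.

Boundary ∂_1: C_1 → C_0 maps an edge to its endpoints' difference, ∂[p,q] = q − p. For instance
  ∂[5,9] = [9] − [5].
As a 10×23 matrix over Z this has rank 9, with invariant factors (1,1,1,1,1,1,1,1,1).

Boundary ∂_2: C_2 → C_1 acts by ∂[p,q,r] = [q,r] − [p,r] + [p,q]. For instance
  ∂[1,6,9] = [6,9] − [1,9] + [1,6],
  ∂[3,8,9] = [8,9] − [3,9] + [3,8].
As a 23×16 matrix over Z this has rank 12, with invariant factors (1,1,1,1,1,1,1,1,1,1,1,1).

Boundary ∂_3: C_3 → C_2 sends each 3-simplex σ to the alternating sum Σ_i (−1)^i (σ with its i-th vertex removed). For instance
  ∂[3,4,6,9] = [4,6,9] − [3,6,9] + [3,4,9] − [3,4,6],
  ∂[1,3,6,9] = [3,6,9] − [1,6,9] + [1,3,9] − [1,3,6].
The 16×4 boundary matrix has rank 4 and Smith normal form diag(1,1,1,1).

Reading off H_k = ker ∂_k / im ∂_{k+1}:

  H_0: rank C_0 − rank ∂_1 = 10 − 9 = 1, and the invariant factors of ∂_1 are all 1, so H_0 = Z.
  H_1: rank ker ∂_1 − rank ∂_2 = (23 − 9) − 12 = 2, and the invariant factors of ∂_2 are all 1, so H_1 = Z^2.
  H_2: rank ker ∂_2 − rank ∂_3 = (16 − 12) − 4 = 0, and the invariant factors of ∂_3 are all 1, so H_2 = 0.
  H_3: rank ker ∂_3 − rank ∂_4 = (4 − 4) − 0 = 0, and there is no ∂_4, so H_3 = 0.

As a check, the Euler characteristic is 10 − 23 + 16 − 4 = -1, which agrees with 1 − 2 + 0 − 0 = -1.

Hence the Betti numbers are b_0 = 1, b_1 = 2, b_2 = 0, b_3 = 0.

b_0 = 1, b_1 = 2, b_2 = 0, b_3 = 0.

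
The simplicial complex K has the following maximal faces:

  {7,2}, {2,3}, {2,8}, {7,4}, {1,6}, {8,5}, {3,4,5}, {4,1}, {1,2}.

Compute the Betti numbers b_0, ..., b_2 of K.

b_0 = 1, b_1 = 3, b_2 = 0.

Take the total order 1 < 2 < 3 < 4 < 5 < 6 < 7 < 8 on the vertex set. Then K (dimension 2) consists of the simplices:

  0-simplices (8): [1], [2], [3], [4], [5], [6], [7], [8]
  1-simplices (11): [1,2], [1,4], [1,6], [2,3], [2,7], [2,8], [3,4], [3,5], [4,5], [4,7], [5,8]
  2-simplices (1): [3,4,5]

so the chain groups are C_0 ≅ Z^8, C_1 ≅ Z^11, C_2 ≅ Z^1.

∂_1: C_1 → C_0 sends each edge [p,q] (with p < q) to q − p.
As a 8×11 matrix over Z this has rank 7, with invariant factors (1,1,1,1,1,1,1).

∂_2: C_2 → C_1 sends each 2-simplex [p,q,r] to [q,r] − [p,r] + [p,q]. For instance
  ∂[3,4,5] = [4,5] − [3,5] + [3,4].
This gives a 11×1 integer matrix of rank 1; reducing to Smith normal form yields diagonal entries (1).

Now H_k = ker ∂_k / im ∂_{k+1}, so:

  H_0: rank C_0 − rank ∂_1 = 8 − 7 = 1, and the invariant factors of ∂_1 are all 1, so H_0 = Z.
  H_1: rank ker ∂_1 − rank ∂_2 = (11 − 7) − 1 = 3, and the invariant factors of ∂_2 are all 1, so H_1 = Z^3.
  H_2: rank ker ∂_2 − rank ∂_3 = (1 − 1) − 0 = 0, and there is no ∂_3, so H_2 = 0.

Hence the Betti numbers are b_0 = 1, b_1 = 3, b_2 = 0.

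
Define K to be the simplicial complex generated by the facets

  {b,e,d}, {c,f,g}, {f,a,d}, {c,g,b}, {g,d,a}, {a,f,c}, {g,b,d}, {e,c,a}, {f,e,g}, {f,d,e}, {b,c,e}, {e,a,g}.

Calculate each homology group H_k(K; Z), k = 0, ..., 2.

We work with the vertex ordering a < b < c < d < e < f < g. The simplices of K, each written with vertices in increasing order, are:

  0-simplices (7): a, b, c, d, e, f, g
  1-simplices (18): ac, ad, ae, af, ag, bc, bd, be, bg, ce, cf, cg, de, df, dg, ef, eg, fg
  2-simplices (12): ace, acf, adf, adg, aeg, bce, bcg, bde, bdg, cfg, def, efg

giving chain groups C_0 ≅ Z^7, C_1 ≅ Z^18, C_2 ≅ Z^12.

∂_1: C_1 → C_0 maps an edge to its endpoints' difference, ∂[p,q] = q − p.
As a 7×18 matrix over Z this has rank 6, with invariant factors (1,1,1,1,1,1).

∂_2: C_2 → C_1 acts by ∂[p,q,r] = [q,r] − [p,r] + [p,q]. For instance
  ∂cfg = fg − cg + cf,
  ∂def = ef − df + de.
As a 18×12 matrix over Z this has rank 12, with invariant factors (1,1,1,1,1,1,1,1,1,1,1,2).

Now H_k = ker ∂_k / im ∂_{k+1}, so:

  H_0: rank C_0 − rank ∂_1 = 7 − 6 = 1, and the invariant factors of ∂_1 are all 1, so H_0 = Z.
  H_1: rank ker ∂_1 − rank ∂_2 = (18 − 6) − 12 = 0, and ∂_2 has invariant factor 2 > 1, so H_1 = Z/2.
  H_2: rank ker ∂_2 − rank ∂_3 = (12 − 12) − 0 = 0, and there is no ∂_3, so H_2 = 0.

H_0 ≅ Z,  H_1 ≅ Z/2,  H_2 = 0.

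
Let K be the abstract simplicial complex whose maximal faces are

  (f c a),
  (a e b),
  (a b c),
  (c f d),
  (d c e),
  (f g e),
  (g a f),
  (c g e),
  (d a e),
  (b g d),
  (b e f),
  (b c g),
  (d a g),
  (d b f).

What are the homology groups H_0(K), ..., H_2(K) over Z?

H_0 = Z,  H_1 = Z^2,  H_2 = Z.

Take the total order a < b < c < d < e < f < g on the vertex set. Then K (dimension 2) consists of the simplices:

  0-simplices (7): a, b, c, d, e, f, g
  1-simplices (21): ab, ac, ad, ae, af, ag, bc, bd, be, bf, bg, cd, ce, cf, cg, de, df, dg, ef, eg, fg
  2-simplices (14): abc, abe, acf, ade, adg, afg, bcg, bdf, bdg, bef, cde, cdf, ceg, efg

giving chain groups C_0 ≅ Z^7, C_1 ≅ Z^21, C_2 ≅ Z^14.

∂_1: C_1 → C_0 maps an edge to its endpoints' difference, ∂[p,q] = q − p. For instance
  ∂bf = f − b.
This gives a 7×21 integer matrix of rank 6; reducing to Smith normal form yields diagonal entries (1,1,1,1,1,1).

The boundary map ∂_2: C_2 → C_1 sends each 2-simplex [p,q,r] to [q,r] − [p,r] + [p,q]. For instance
  ∂bef = ef − bf + be,
  ∂abe = be − ae + ab.
As a 21×14 matrix over Z this has rank 13, with invariant factors (1,1,1,1,1,1,1,1,1,1,1,1,1).

Reading off H_k = ker ∂_k / im ∂_{k+1}:

  H_0: rank C_0 − rank ∂_1 = 7 − 6 = 1, and the invariant factors of ∂_1 are all 1, so H_0 ≅ Z.
  H_1: rank ker ∂_1 − rank ∂_2 = (21 − 6) − 13 = 2, and the invariant factors of ∂_2 are all 1, so H_1 ≅ Z^2.
  H_2: rank ker ∂_2 − rank ∂_3 = (14 − 13) − 0 = 1, and there is no ∂_3, so H_2 ≅ Z.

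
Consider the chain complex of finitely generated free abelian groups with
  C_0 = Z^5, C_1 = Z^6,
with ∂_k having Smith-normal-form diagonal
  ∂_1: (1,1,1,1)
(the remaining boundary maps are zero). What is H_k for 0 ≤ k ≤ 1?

H_0: b_0 = 5 − 0 − 4 = 1; torsion from ∂_1 factors > 1: none. So H_0 ≅ Z.
H_1: b_1 = 6 − 4 − 0 = 2; torsion from ∂_2 factors > 1: none. So H_1 ≅ Z^2.

H_0 ≅ Z,  H_1 ≅ Z^2.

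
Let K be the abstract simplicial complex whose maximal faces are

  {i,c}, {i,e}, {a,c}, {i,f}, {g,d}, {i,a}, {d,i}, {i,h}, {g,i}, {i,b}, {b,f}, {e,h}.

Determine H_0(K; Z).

Fix the vertex order a < b < c < d < e < f < g < h < i and write every simplex with vertices in increasing order. Then dim K = 1 and the simplices of K are:

  0-simplices (9): a, b, c, d, e, f, g, h, i
  1-simplices (12): ac, ai, bf, bi, ci, dg, di, eh, ei, fi, gi, hi

so the chain groups are C_0 ≅ Z^9, C_1 ≅ Z^12.

∂_1: C_1 → C_0 maps an edge to its endpoints' difference, ∂[p,q] = q − p. For instance
  ∂ac = c − a.
As a 9×12 matrix over Z this has rank 8, with invariant factors (1,1,1,1,1,1,1,1).

Computing H_k = (kernel of ∂_k) / (image of ∂_{k+1}):

  H_0: rank C_0 − rank ∂_1 = 9 − 8 = 1, and the invariant factors of ∂_1 are all 1, so H_0 = Z.

(K is a triangulation of a wedge of 4 circles.)

H_0 = Z.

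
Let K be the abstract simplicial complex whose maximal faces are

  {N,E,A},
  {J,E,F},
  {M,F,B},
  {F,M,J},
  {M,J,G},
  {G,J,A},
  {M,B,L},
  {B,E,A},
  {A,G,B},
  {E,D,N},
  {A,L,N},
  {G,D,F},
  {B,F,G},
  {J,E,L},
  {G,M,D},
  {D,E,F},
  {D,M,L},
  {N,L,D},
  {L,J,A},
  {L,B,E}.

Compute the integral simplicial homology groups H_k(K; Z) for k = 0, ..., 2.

H_0 ≅ Z,  H_1 ≅ Z ⊕ Z/2,  H_2 = 0.

We work with the vertex ordering A < B < D < E < F < G < J < L < M < N. The simplices of K, each written with vertices in increasing order, are:

  0-simplices (10): A, B, D, E, F, G, J, L, M, N
  1-simplices (30): AB, AE, AG, AJ, AL, AN, BE, BF, BG, BL, BM, DE, DF, DG, DL, DM, DN, EF, EJ, EL, EN, FG, FJ, FM, GJ, GM, JL, JM, LM, LN
  2-simplices (20): ABE, ABG, AEN, AGJ, AJL, ALN, BEL, BFG, BFM, BLM, DEF, DEN, DFG, DGM, DLM, DLN, EFJ, EJL, FJM, GJM

Hence C_0 ≅ Z^10, C_1 ≅ Z^30, C_2 ≅ Z^20.

Boundary ∂_1: C_1 → C_0 maps an edge to its endpoints' difference, ∂[p,q] = q − p. For instance
  ∂AL = L − A.
The resulting 10×30 matrix has rank 9, and its Smith normal form has invariant factors (1,1,1,1,1,1,1,1,1).

∂_2: C_2 → C_1 acts by ∂[p,q,r] = [q,r] − [p,r] + [p,q]. For instance
  ∂AJL = JL − AL + AJ,
  ∂BEL = EL − BL + BE.
The 30×20 boundary matrix has rank 20 and Smith normal form diag(1,1,1,1,1,1,1,1,1,1,1,1,1,1,1,1,1,1,1,2).

Now H_k = ker ∂_k / im ∂_{k+1}, so:

  H_0: rank C_0 − rank ∂_1 = 10 − 9 = 1, and the invariant factors of ∂_1 are all 1, so H_0 = Z.
  H_1: rank ker ∂_1 − rank ∂_2 = (30 − 9) − 20 = 1, and ∂_2 has invariant factor 2 > 1, so H_1 = Z ⊕ Z/2.
  H_2: rank ker ∂_2 − rank ∂_3 = (20 − 20) − 0 = 0, and there is no ∂_3, so H_2 = 0.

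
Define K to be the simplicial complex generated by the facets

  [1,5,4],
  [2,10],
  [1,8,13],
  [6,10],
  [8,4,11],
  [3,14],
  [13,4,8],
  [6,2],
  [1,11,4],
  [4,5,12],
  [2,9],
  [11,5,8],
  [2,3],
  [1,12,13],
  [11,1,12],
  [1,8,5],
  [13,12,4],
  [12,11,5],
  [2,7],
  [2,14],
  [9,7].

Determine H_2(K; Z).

H_2 = 0.

Fix the vertex order 1 < 2 < 3 < 4 < 5 < 6 < 7 < 8 < 9 < 10 < 11 < 12 < 13 < 14 and write every simplex with vertices in increasing order. Then dim K = 2 and the simplices of K are:

  0-simplices (14): [1], [2], [3], [4], [5], [6], [7], [8], [9], [10], [11], [12], [13], [14]
  1-simplices (27): (27 of them)
  2-simplices (12): [1,4,5], [1,4,11], [1,5,8], [1,8,13], [1,11,12], [1,12,13], [4,5,12], [4,8,11], [4,8,13], [4,12,13], [5,8,11], [5,11,12]

Hence C_0 ≅ Z^14, C_1 ≅ Z^27, C_2 ≅ Z^12.

∂_1: C_1 → C_0 is given by ∂[p,q] = [q] − [p]. For instance
  ∂[1,11] = [11] − [1].
This gives a 14×27 integer matrix of rank 12; reducing to Smith normal form yields diagonal entries (1,1,1,1,1,1,1,1,1,1,1,1).

∂_2: C_2 → C_1 sends each 2-simplex [p,q,r] to [q,r] − [p,r] + [p,q]. For instance
  ∂[5,11,12] = [11,12] − [5,12] + [5,11],
  ∂[4,12,13] = [12,13] − [4,13] + [4,12].
The resulting 27×12 matrix has rank 12, and its Smith normal form has invariant factors (1,1,1,1,1,1,1,1,1,1,1,2).

Computing H_k = (kernel of ∂_k) / (image of ∂_{k+1}):

  H_2: rank ker ∂_2 − rank ∂_3 = (12 − 12) − 0 = 0, and there is no ∂_3, so H_2 ≅ 0.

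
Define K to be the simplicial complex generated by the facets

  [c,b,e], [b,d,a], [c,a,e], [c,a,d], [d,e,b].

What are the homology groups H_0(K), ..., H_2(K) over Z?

Take the total order a < b < c < d < e on the vertex set. Then K (dimension 2) consists of the simplices:

  0-simplices (5): a, b, c, d, e
  1-simplices (10): ab, ac, ad, ae, bc, bd, be, cd, ce, de
  2-simplices (5): abd, acd, ace, bce, bde

giving chain groups C_0 ≅ Z^5, C_1 ≅ Z^10, C_2 ≅ Z^5.

Boundary ∂_1: C_1 → C_0 maps an edge to its endpoints' difference, ∂[p,q] = q − p. For instance
  ∂cd = d − c.
The 5×10 boundary matrix has rank 4 and Smith normal form diag(1,1,1,1).

∂_2: C_2 → C_1 sends each 2-simplex [p,q,r] to [q,r] − [p,r] + [p,q]. For instance
  ∂ace = ce − ae + ac,
  ∂abd = bd − ad + ab.
The resulting 10×5 matrix has rank 5, and its Smith normal form has invariant factors (1,1,1,1,1).

Computing H_k = (kernel of ∂_k) / (image of ∂_{k+1}):

  H_0: rank C_0 − rank ∂_1 = 5 − 4 = 1, and the invariant factors of ∂_1 are all 1, so H_0 = Z.
  H_1: rank ker ∂_1 − rank ∂_2 = (10 − 4) − 5 = 1, and the invariant factors of ∂_2 are all 1, so H_1 = Z.
  H_2: rank ker ∂_2 − rank ∂_3 = (5 − 5) − 0 = 0, and there is no ∂_3, so H_2 = 0.

As a check, the Euler characteristic is 5 − 10 + 5 = 0, which agrees with 1 − 1 + 0 = 0.

H_0 = Z,  H_1 = Z,  H_2 = 0.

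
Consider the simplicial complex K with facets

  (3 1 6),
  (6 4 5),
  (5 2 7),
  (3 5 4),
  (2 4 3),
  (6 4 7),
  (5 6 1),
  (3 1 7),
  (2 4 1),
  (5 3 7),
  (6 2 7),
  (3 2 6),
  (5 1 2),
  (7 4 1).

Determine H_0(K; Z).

H_0 = Z.

Fix the vertex order 1 < 2 < 3 < 4 < 5 < 6 < 7 and write every simplex with vertices in increasing order. Then dim K = 2 and the simplices of K are:

  0-simplices (7): [1], [2], [3], [4], [5], [6], [7]
  1-simplices (21): [1,2], [1,3], [1,4], [1,5], [1,6], [1,7], [2,3], [2,4], [2,5], [2,6], [2,7], [3,4], [3,5], [3,6], [3,7], [4,5], [4,6], [4,7], [5,6], [5,7], [6,7]
  2-simplices (14): [1,2,4], [1,2,5], [1,3,6], [1,3,7], [1,4,7], [1,5,6], [2,3,4], [2,3,6], [2,5,7], [2,6,7], [3,4,5], [3,5,7], [4,5,6], [4,6,7]

Hence C_0 ≅ Z^7, C_1 ≅ Z^21, C_2 ≅ Z^14.

∂_1: C_1 → C_0 sends each edge [p,q] (with p < q) to q − p. For instance
  ∂[2,6] = [6] − [2].
As a 7×21 matrix over Z this has rank 6, with invariant factors (1,1,1,1,1,1).

Boundary ∂_2: C_2 → C_1 maps a triangle to the signed sum of its edges. For instance
  ∂[1,3,7] = [3,7] − [1,7] + [1,3],
  ∂[1,4,7] = [4,7] − [1,7] + [1,4].
The resulting 21×14 matrix has rank 13, and its Smith normal form has invariant factors (1,1,1,1,1,1,1,1,1,1,1,1,1).

Reading off H_k = ker ∂_k / im ∂_{k+1}:

  H_0: rank C_0 − rank ∂_1 = 7 − 6 = 1, and the invariant factors of ∂_1 are all 1, so H_0 ≅ Z.

(K is a triangulation of the torus T^2.)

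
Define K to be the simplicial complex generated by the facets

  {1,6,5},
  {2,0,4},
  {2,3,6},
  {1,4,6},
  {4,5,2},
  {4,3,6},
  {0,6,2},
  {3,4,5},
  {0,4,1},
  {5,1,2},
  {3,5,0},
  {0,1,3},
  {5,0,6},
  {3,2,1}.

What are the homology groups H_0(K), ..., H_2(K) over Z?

H_0 ≅ Z,  H_1 ≅ Z^2,  H_2 ≅ Z.

Take the total order 0 < 1 < 2 < 3 < 4 < 5 < 6 on the vertex set. Then K (dimension 2) consists of the simplices:

  0-simplices (7): [0], [1], [2], [3], [4], [5], [6]
  1-simplices (21): [0,1], [0,2], [0,3], [0,4], [0,5], [0,6], [1,2], [1,3], [1,4], [1,5], [1,6], [2,3], [2,4], [2,5], [2,6], [3,4], [3,5], [3,6], [4,5], [4,6], [5,6]
  2-simplices (14): [0,1,3], [0,1,4], [0,2,4], [0,2,6], [0,3,5], [0,5,6], [1,2,3], [1,2,5], [1,4,6], [1,5,6], [2,3,6], [2,4,5], [3,4,5], [3,4,6]

so the chain groups are C_0 ≅ Z^7, C_1 ≅ Z^21, C_2 ≅ Z^14.

Boundary ∂_1: C_1 → C_0 sends each edge [p,q] (with p < q) to q − p. For instance
  ∂[2,3] = [3] − [2].
The resulting 7×21 matrix has rank 6, and its Smith normal form has invariant factors (1,1,1,1,1,1).

Boundary ∂_2: C_2 → C_1 sends each 2-simplex [p,q,r] to [q,r] − [p,r] + [p,q]. For instance
  ∂[0,3,5] = [3,5] − [0,5] + [0,3],
  ∂[1,5,6] = [5,6] − [1,6] + [1,5].
This gives a 21×14 integer matrix of rank 13; reducing to Smith normal form yields diagonal entries (1,1,1,1,1,1,1,1,1,1,1,1,1).

Reading off H_k = ker ∂_k / im ∂_{k+1}:

  H_0: rank C_0 − rank ∂_1 = 7 − 6 = 1, and the invariant factors of ∂_1 are all 1, so H_0 = Z.
  H_1: rank ker ∂_1 − rank ∂_2 = (21 − 6) − 13 = 2, and the invariant factors of ∂_2 are all 1, so H_1 = Z^2.
  H_2: rank ker ∂_2 − rank ∂_3 = (14 − 13) − 0 = 1, and there is no ∂_3, so H_2 = Z.

As a check, the Euler characteristic is 7 − 21 + 14 = 0, which agrees with 1 − 2 + 1 = 0.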